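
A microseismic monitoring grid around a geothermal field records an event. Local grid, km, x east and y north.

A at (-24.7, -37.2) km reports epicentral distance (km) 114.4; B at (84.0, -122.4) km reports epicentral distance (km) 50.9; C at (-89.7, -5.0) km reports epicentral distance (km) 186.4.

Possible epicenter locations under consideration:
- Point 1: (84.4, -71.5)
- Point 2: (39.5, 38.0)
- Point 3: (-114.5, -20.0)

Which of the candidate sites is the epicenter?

For each candidate, compare |candidate − station| to the reported distance:
Point 1: residuals A 0.0, B 0.0, C 0.0 → max 0.0 km
Point 2: residuals A 15.5, B 115.6, C 50.2 → max 115.6 km
Point 3: residuals A 23.0, B 172.5, C 157.4 → max 172.5 km
Only Point 1 has all residuals ≈ 0.

Point 1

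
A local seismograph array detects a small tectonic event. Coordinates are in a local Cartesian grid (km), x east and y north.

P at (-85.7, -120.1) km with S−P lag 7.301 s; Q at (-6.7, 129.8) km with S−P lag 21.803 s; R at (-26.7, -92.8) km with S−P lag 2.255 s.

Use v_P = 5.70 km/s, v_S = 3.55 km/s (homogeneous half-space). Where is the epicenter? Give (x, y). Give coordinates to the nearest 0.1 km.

x ≈ -35.3 km, y ≈ -73.4 km

Distance from S−P lag: d = Δt · v_P v_S / (v_P − v_S) = Δt · (5.70·3.55)/(5.70−3.55) ≈ 9.4116·Δt.
So d_P = 68.71, d_Q = 205.20, d_R = 21.22 km.
Circle about each station: (x + 85.7)² + (y + 120.1)² = 68.71²; (x + 6.7)² + (y − 129.8)² = 205.20²; (x + 26.7)² + (y + 92.8)² = 21.22².
Subtracting pairs of circle equations eliminates x²+y² and gives linear equations (the radical axes):
158.0 x + 499.8 y = -42261.55
118.0 x + 54.6 y = -8172.99
Solving the 2×2 system: x ≈ -35.3, y ≈ -73.4 km.
Check against P (with the unrounded x, y): √((x + 85.7)²+(y + 120.1)²) = 68.71 ≈ 68.71 km. ✓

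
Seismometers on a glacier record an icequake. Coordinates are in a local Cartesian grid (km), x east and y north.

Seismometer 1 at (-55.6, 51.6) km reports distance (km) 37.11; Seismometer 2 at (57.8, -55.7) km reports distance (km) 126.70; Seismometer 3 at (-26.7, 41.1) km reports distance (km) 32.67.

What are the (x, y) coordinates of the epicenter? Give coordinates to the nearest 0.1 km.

x ≈ -47.0 km, y ≈ 15.5 km

Circle about each station: (x + 55.6)² + (y − 51.6)² = 37.11²; (x − 57.8)² + (y + 55.7)² = 126.70²; (x + 26.7)² + (y − 41.1)² = 32.67².
Subtracting pairs of circle equations eliminates x²+y² and gives linear equations (the radical axes):
226.8 x − 214.6 y = -13986.33
57.8 x − 21.0 y = -3042.00
Solving the 2×2 system: x ≈ -47.0, y ≈ 15.5 km.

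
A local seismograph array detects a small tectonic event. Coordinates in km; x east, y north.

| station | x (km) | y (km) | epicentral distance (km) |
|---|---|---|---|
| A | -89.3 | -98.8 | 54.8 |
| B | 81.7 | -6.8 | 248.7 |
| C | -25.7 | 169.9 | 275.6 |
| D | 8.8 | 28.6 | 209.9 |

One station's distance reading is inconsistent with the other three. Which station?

Solve using three stations at a time. Using A, B, D (subtract circle equations pairwise → linear system) gives (x, y) ≈ (-140.1, -119.4).
Distances from that point to each station vs reported:
  A: calculated 54.8 vs reported 54.8 → residual 0.0 km
  B: calculated 248.7 vs reported 248.7 → residual 0.0 km
  C: calculated 311.1 vs reported 275.6 → residual 35.5 km
  D: calculated 209.9 vs reported 209.9 → residual 0.0 km
A, B, D are mutually consistent (residuals ≈ 0); C is off by 35.5 km.

C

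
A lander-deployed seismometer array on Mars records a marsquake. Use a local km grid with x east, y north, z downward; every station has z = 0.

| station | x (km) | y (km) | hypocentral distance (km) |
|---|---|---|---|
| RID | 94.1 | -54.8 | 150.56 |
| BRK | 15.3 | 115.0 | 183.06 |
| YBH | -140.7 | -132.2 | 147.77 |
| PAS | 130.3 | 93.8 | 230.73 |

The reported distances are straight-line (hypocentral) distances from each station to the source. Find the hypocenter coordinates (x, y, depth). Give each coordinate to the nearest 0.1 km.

(-40.7, -46.1, 66.5)

Each station gives a sphere (x−x_i)² + (y−y_i)² + z² = d_i² (stations at z=0).
Subtracting the RID sphere from BRK and YBH: z² cancels, leaving linear equations in x and y:
-157.6 x + 339.6 y = -9241.41
-469.6 x − 154.8 y = 26247.82
Solving: x ≈ -40.698, y ≈ -46.099 km (keep extra digits for the depth step; rounded: -40.7, -46.1).
Then from the RID sphere: z² = 150.56² − (x − 94.1)² − (y + 54.8)² with x = -40.698, y = -46.099, so z ≈ 66.499 ≈ 66.5 km.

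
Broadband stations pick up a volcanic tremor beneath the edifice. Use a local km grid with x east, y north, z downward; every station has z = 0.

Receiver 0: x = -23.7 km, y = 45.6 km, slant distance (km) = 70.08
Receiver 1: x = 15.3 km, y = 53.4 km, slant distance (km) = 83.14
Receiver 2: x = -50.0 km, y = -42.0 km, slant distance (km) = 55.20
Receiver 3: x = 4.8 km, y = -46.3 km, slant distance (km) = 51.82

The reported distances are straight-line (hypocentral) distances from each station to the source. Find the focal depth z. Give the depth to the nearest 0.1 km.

34.9 km

Each station gives a sphere (x−x_i)² + (y−y_i)² + z² = d_i² (stations at z=0).
Subtracting the Receiver 0 sphere from Receiver 1 and Receiver 2: z² cancels, leaving linear equations in x and y:
78.0 x + 15.6 y = -1556.45
-52.6 x − 175.2 y = 3487.12
Solving: x ≈ -16.994, y ≈ -14.801 km (keep extra digits for the depth step; rounded: -17.0, -14.8).
Then from the Receiver 0 sphere: z² = 70.08² − (x + 23.7)² − (y − 45.6)² with x = -16.994, y = -14.801, so z ≈ 34.899 ≈ 34.9 km.
Check against Receiver 3 (with the unrounded solution): distance 51.82 ≈ 51.82 km. ✓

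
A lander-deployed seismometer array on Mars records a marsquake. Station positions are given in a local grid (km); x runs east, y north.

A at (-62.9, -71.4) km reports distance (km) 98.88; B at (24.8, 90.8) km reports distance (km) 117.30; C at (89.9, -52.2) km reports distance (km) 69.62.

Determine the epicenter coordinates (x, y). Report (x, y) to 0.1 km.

x ≈ 25.2 km, y ≈ -26.5 km

Circle about each station: (x + 62.9)² + (y + 71.4)² = 98.88²; (x − 24.8)² + (y − 90.8)² = 117.30²; (x − 89.9)² + (y + 52.2)² = 69.62².
Subtracting pairs of circle equations eliminates x²+y² and gives linear equations (the radical axes):
175.4 x + 324.4 y = -4176.73
305.6 x + 38.4 y = 6682.79
Solving the 2×2 system: x ≈ 25.2, y ≈ -26.5 km.
Check against A (with the unrounded x, y): √((x + 62.9)²+(y + 71.4)²) = 98.88 ≈ 98.88 km. ✓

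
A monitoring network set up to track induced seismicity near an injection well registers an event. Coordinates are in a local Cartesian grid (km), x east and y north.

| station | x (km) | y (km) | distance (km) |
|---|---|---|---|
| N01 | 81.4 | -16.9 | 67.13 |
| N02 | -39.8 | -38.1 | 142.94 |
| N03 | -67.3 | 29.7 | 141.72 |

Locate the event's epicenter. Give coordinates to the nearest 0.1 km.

Circle about each station: (x − 81.4)² + (y + 16.9)² = 67.13²; (x + 39.8)² + (y + 38.1)² = 142.94²; (x + 67.3)² + (y − 29.7)² = 141.72².
Subtracting the N01 equation from the N02 and N03 equations removes the quadratic terms:
-242.4 x − 42.4 y = -19801.33
-297.4 x + 93.2 y = -17078.31
Solving the 2×2 system: x ≈ 73.0, y ≈ 49.7 km.

73.0 km east, 49.7 km north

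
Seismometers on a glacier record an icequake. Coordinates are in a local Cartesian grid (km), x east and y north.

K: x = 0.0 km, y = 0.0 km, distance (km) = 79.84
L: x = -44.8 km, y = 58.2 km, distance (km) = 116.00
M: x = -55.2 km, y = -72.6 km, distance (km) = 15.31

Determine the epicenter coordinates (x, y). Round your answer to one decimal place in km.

x ≈ -55.6 km, y ≈ -57.3 km

Circle about each station: x² + y² = 79.84²; (x + 44.8)² + (y − 58.2)² = 116.00²; (x + 55.2)² + (y + 72.6)² = 15.31².
Subtracting the K equation from the L and M equations removes the quadratic terms:
-89.6 x + 116.4 y = -1687.29
-110.4 x − 145.2 y = 14457.83
Solving the 2×2 system: x ≈ -55.6, y ≈ -57.3 km.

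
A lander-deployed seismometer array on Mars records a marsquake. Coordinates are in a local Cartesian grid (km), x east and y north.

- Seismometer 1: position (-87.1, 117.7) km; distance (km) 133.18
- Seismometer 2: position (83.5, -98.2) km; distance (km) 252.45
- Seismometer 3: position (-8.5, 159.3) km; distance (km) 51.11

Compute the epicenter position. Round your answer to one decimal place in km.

Circle about each station: (x + 87.1)² + (y − 117.7)² = 133.18²; (x − 83.5)² + (y + 98.2)² = 252.45²; (x + 8.5)² + (y − 159.3)² = 51.11².
Subtracting the Seismometer 1 equation from the Seismometer 2 and Seismometer 3 equations removes the quadratic terms:
341.2 x − 431.8 y = -50818.30
157.2 x + 83.2 y = 19133.72
Solving the 2×2 system: x ≈ 41.9, y ≈ 150.8 km.
Check against Seismometer 1 (with the unrounded x, y): √((x + 87.1)²+(y − 117.7)²) = 133.18 ≈ 133.18 km. ✓

(41.9, 150.8)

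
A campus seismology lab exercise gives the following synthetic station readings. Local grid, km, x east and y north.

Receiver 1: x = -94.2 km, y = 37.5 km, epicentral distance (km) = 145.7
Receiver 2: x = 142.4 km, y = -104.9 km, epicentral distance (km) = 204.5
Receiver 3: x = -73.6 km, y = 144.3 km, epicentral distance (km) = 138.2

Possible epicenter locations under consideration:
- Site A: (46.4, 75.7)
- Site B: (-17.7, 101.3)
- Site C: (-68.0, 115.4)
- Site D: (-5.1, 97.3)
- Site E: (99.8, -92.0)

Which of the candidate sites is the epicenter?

For each candidate, compare |candidate − station| to the reported distance:
Site A: residuals Receiver 1 0.0, Receiver 2 0.0, Receiver 3 0.0 → max 0.0 km
Site B: residuals Receiver 1 46.1, Receiver 2 56.6, Receiver 3 67.7 → max 67.7 km
Site C: residuals Receiver 1 63.5, Receiver 2 100.1, Receiver 3 108.8 → max 108.8 km
Site D: residuals Receiver 1 38.4, Receiver 2 45.8, Receiver 3 55.1 → max 55.1 km
Site E: residuals Receiver 1 87.6, Receiver 2 160.0, Receiver 3 154.9 → max 160.0 km
Only Site A has all residuals ≈ 0.

Site A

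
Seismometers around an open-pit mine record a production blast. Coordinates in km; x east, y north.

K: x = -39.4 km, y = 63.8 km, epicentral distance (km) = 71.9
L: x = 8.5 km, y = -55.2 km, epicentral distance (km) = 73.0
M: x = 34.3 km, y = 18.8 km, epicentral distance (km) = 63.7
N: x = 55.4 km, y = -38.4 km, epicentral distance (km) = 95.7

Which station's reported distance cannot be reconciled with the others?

Solve using three stations at a time. Using L, M, N (subtract circle equations pairwise → linear system) gives (x, y) ≈ (-28.4, 7.8).
Distances from that point to each station vs reported:
  K: calculated 57.1 vs reported 71.9 → residual 14.8 km
  L: calculated 73.0 vs reported 73.0 → residual 0.0 km
  M: calculated 63.7 vs reported 63.7 → residual 0.0 km
  N: calculated 95.7 vs reported 95.7 → residual 0.0 km
L, M, N are mutually consistent (residuals ≈ 0); K is off by 14.8 km.

K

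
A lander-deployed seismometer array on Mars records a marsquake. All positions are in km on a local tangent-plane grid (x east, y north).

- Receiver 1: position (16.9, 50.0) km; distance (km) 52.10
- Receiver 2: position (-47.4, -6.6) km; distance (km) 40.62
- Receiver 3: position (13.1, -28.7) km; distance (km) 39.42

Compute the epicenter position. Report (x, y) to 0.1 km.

Circle about each station: (x − 16.9)² + (y − 50.0)² = 52.10²; (x + 47.4)² + (y + 6.6)² = 40.62²; (x − 13.1)² + (y + 28.7)² = 39.42².
Subtracting the Receiver 1 equation from the Receiver 2 and Receiver 3 equations removes the quadratic terms:
-128.6 x − 113.2 y = 569.14
-7.6 x − 157.4 y = -629.84
Solving the 2×2 system: x ≈ -8.3, y ≈ 4.4 km.
Check against Receiver 1 (with the unrounded x, y): √((x − 16.9)²+(y − 50.0)²) = 52.10 ≈ 52.10 km. ✓

(-8.3, 4.4)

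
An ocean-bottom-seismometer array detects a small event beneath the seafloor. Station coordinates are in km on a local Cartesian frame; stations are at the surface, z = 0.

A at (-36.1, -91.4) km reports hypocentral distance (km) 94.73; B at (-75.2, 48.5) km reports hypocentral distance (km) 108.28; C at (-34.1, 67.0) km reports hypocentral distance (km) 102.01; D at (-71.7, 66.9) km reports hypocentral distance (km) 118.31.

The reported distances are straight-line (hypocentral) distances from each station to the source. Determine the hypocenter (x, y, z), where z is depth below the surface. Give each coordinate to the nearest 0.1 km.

Each station gives a sphere (x−x_i)² + (y−y_i)² + z² = d_i² (stations at z=0).
Subtracting the A sphere from B and C: z² cancels, leaving linear equations in x and y:
-78.2 x + 279.8 y = -4400.67
4.0 x + 316.8 y = -5437.63
Solving: x ≈ -4.917, y ≈ -17.102 km (keep extra digits for the depth step; rounded: -4.9, -17.1).
Then from the A sphere: z² = 94.73² − (x + 36.1)² − (y + 91.4)² with x = -4.917, y = -17.102, so z ≈ 49.812 ≈ 49.8 km.

x ≈ -4.9 km, y ≈ -17.1 km, depth ≈ 49.8 km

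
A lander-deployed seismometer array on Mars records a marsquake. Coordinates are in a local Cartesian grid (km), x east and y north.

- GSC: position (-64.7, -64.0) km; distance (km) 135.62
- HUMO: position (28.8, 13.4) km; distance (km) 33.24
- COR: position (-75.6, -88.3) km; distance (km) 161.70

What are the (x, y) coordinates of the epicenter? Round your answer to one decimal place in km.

Circle about each station: (x + 64.7)² + (y + 64.0)² = 135.62²; (x − 28.8)² + (y − 13.4)² = 33.24²; (x + 75.6)² + (y + 88.3)² = 161.70².
Subtracting the GSC equation from the HUMO and COR equations removes the quadratic terms:
187.0 x + 154.8 y = 10014.80
-21.8 x − 48.6 y = -2523.95
Solving the 2×2 system: x ≈ 16.8, y ≈ 44.4 km.
Check against GSC (with the unrounded x, y): √((x + 64.7)²+(y + 64.0)²) = 135.62 ≈ 135.62 km. ✓

16.8 km east, 44.4 km north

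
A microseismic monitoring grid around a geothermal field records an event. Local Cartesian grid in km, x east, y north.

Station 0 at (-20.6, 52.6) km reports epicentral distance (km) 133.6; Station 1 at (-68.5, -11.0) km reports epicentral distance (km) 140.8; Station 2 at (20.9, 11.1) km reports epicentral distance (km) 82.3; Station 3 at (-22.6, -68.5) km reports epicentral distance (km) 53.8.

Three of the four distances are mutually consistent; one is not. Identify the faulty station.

Solve using three stations at a time. Using Station 0, Station 2, Station 3 (subtract circle equations pairwise → linear system) gives (x, y) ≈ (31.2, -70.6).
Distances from that point to each station vs reported:
  Station 0: calculated 133.6 vs reported 133.6 → residual 0.0 km
  Station 1: calculated 116.1 vs reported 140.8 → residual 24.7 km
  Station 2: calculated 82.3 vs reported 82.3 → residual 0.0 km
  Station 3: calculated 53.8 vs reported 53.8 → residual 0.0 km
Station 0, Station 2, Station 3 are mutually consistent (residuals ≈ 0); Station 1 is off by 24.7 km.

Station 1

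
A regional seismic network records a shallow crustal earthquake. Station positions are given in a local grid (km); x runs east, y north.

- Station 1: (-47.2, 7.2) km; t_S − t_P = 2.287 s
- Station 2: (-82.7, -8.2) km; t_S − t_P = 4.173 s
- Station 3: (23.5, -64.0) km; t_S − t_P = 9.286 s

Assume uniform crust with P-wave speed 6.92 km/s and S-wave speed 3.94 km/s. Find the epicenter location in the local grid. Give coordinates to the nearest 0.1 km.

Distance from S−P lag: d = Δt · v_P v_S / (v_P − v_S) = Δt · (6.92·3.94)/(6.92−3.94) ≈ 9.1493·Δt.
So d_Station 1 = 20.92, d_Station 2 = 38.18, d_Station 3 = 84.96 km.
Circle about each station: (x + 47.2)² + (y − 7.2)² = 20.92²; (x + 82.7)² + (y + 8.2)² = 38.18²; (x − 23.5)² + (y + 64.0)² = 84.96².
Subtracting the Station 1 equation from the Station 2 and Station 3 equations removes the quadratic terms:
-71.0 x − 30.8 y = 3606.78
141.4 x − 142.4 y = -4411.99
Solving the 2×2 system: x ≈ -44.9, y ≈ -13.6 km.
Check against Station 1 (with the unrounded x, y): √((x + 47.2)²+(y − 7.2)²) = 20.93 ≈ 20.92 km. ✓

-44.9 km east, -13.6 km north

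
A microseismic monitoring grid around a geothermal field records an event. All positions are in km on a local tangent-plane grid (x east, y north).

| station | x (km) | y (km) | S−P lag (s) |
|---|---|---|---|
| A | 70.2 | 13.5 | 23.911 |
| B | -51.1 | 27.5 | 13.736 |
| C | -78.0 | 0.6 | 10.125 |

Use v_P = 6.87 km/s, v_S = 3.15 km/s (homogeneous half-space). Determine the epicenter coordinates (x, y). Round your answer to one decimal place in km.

Distance from S−P lag: d = Δt · v_P v_S / (v_P − v_S) = Δt · (6.87·3.15)/(6.87−3.15) ≈ 5.8173·Δt.
So d_A = 139.10, d_B = 79.91, d_C = 58.90 km.
Circle about each station: (x − 70.2)² + (y − 13.5)² = 139.10²; (x + 51.1)² + (y − 27.5)² = 79.91²; (x + 78.0)² + (y − 0.6)² = 58.90².
Subtracting the A equation from the B and C equations removes the quadratic terms:
-242.6 x + 28.0 y = 11220.37
-296.4 x − 25.8 y = 16853.67
Solving the 2×2 system: x ≈ -52.3, y ≈ -52.4 km.
Check against A (with the unrounded x, y): √((x − 70.2)²+(y − 13.5)²) = 139.10 ≈ 139.10 km. ✓

(-52.3, -52.4)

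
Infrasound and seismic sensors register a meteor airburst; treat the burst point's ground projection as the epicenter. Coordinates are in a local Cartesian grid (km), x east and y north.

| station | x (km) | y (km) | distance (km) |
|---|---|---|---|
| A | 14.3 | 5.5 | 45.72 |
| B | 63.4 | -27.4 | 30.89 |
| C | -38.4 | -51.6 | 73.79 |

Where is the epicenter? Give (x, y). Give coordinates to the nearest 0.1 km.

Circle about each station: (x − 14.3)² + (y − 5.5)² = 45.72²; (x − 63.4)² + (y + 27.4)² = 30.89²; (x + 38.4)² + (y + 51.6)² = 73.79².
Subtracting pairs of circle equations eliminates x²+y² and gives linear equations (the radical axes):
98.2 x − 65.8 y = 5671.71
-105.4 x − 114.2 y = 547.73
Solving the 2×2 system: x ≈ 33.7, y ≈ -35.9 km.

x ≈ 33.7 km, y ≈ -35.9 km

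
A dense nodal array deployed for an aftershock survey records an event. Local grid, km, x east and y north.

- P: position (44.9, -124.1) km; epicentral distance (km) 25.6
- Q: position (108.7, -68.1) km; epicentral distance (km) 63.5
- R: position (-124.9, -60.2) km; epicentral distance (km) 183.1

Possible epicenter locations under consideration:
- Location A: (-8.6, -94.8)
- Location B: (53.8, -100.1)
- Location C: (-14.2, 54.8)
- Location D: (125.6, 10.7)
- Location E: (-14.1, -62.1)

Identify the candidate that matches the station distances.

Location B

For each candidate, compare |candidate − station| to the reported distance:
Location A: residuals P 35.4, Q 56.8, R 61.8 → max 61.8 km
Location B: residuals P 0.0, Q 0.0, R 0.0 → max 0.0 km
Location C: residuals P 162.8, Q 110.3, R 23.5 → max 162.8 km
Location D: residuals P 131.5, Q 17.1, R 77.2 → max 131.5 km
Location E: residuals P 60.0, Q 59.4, R 72.3 → max 72.3 km
Only Location B has all residuals ≈ 0.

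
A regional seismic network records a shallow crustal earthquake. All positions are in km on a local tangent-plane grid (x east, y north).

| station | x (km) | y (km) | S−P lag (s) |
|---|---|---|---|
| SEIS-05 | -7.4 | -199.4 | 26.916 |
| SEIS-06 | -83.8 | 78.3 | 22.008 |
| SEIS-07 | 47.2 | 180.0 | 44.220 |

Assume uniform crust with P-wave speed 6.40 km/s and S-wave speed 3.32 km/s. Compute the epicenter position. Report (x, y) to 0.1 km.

Distance from S−P lag: d = Δt · v_P v_S / (v_P − v_S) = Δt · (6.40·3.32)/(6.40−3.32) ≈ 6.8987·Δt.
So d_SEIS-05 = 185.69, d_SEIS-06 = 151.83, d_SEIS-07 = 305.06 km.
Circle about each station: (x + 7.4)² + (y + 199.4)² = 185.69²; (x + 83.8)² + (y − 78.3)² = 151.83²; (x − 47.2)² + (y − 180.0)² = 305.06².
Subtracting the SEIS-05 equation from the SEIS-06 and SEIS-07 equations removes the quadratic terms:
-152.8 x + 555.4 y = -15233.36
109.2 x + 758.8 y = -63768.11
Solving the 2×2 system: x ≈ -135.1, y ≈ -64.6 km.
Check against SEIS-05 (with the unrounded x, y): √((x + 7.4)²+(y + 199.4)²) = 185.69 ≈ 185.69 km. ✓

x ≈ -135.1 km, y ≈ -64.6 km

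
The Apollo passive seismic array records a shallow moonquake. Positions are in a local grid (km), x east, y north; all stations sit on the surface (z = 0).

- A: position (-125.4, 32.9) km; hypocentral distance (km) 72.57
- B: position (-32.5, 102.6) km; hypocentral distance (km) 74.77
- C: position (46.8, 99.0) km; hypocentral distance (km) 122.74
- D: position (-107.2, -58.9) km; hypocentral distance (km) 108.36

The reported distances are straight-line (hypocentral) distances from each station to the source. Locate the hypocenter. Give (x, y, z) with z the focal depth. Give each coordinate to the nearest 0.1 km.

Each station gives a sphere (x−x_i)² + (y−y_i)² + z² = d_i² (stations at z=0).
Subtracting the A sphere from B and C: z² cancels, leaving linear equations in x and y:
185.8 x + 139.4 y = -5548.71
344.4 x + 132.2 y = -14615.03
Solving: x ≈ -55.607, y ≈ 34.312 km (keep extra digits for the depth step; rounded: -55.6, 34.3).
Then from the A sphere: z² = 72.57² − (x + 125.4)² − (y − 32.9)² with x = -55.607, y = 34.312, so z ≈ 19.833 ≈ 19.8 km.

(-55.6, 34.3, 19.8)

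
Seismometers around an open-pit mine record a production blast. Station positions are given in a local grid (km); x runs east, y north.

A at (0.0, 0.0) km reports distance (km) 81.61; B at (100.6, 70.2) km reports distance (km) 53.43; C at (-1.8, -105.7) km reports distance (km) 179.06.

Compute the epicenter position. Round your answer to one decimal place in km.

Circle about each station: x² + y² = 81.61²; (x − 100.6)² + (y − 70.2)² = 53.43²; (x + 1.8)² + (y + 105.7)² = 179.06².
Subtracting the A equation from the B and C equations removes the quadratic terms:
201.2 x + 140.4 y = 18853.83
-3.6 x − 211.4 y = -14226.56
Solving the 2×2 system: x ≈ 47.3, y ≈ 66.5 km.
Check against A (with the unrounded x, y): √(x²+y²) = 81.60 ≈ 81.61 km. ✓

x ≈ 47.3 km, y ≈ 66.5 km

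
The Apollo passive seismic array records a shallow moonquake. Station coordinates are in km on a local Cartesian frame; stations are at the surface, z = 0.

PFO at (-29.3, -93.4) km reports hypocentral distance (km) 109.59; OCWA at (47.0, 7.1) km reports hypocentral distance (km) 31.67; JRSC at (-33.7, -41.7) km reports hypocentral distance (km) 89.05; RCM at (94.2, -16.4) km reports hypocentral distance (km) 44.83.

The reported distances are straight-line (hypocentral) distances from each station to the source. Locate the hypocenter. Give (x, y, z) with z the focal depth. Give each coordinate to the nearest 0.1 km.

x ≈ 51.8 km, y ≈ -21.0 km, depth ≈ 13.8 km

Each station gives a sphere (x−x_i)² + (y−y_i)² + z² = d_i² (stations at z=0).
Subtracting the PFO sphere from OCWA and JRSC: z² cancels, leaving linear equations in x and y:
152.6 x + 201.0 y = 3684.34
-8.8 x + 103.4 y = -2627.40
Solving: x ≈ 51.806, y ≈ -21.001 km (keep extra digits for the depth step; rounded: 51.8, -21.0).
Then from the PFO sphere: z² = 109.59² − (x + 29.3)² − (y + 93.4)² with x = 51.806, y = -21.001, so z ≈ 13.790 ≈ 13.8 km.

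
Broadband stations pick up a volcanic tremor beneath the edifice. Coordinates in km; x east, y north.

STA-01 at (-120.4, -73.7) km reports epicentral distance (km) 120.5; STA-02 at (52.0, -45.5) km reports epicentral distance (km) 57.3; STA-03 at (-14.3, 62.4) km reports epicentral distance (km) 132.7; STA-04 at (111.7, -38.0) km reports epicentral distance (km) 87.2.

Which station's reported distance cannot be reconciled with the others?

Solve using three stations at a time. Using STA-01, STA-02, STA-03 (subtract circle equations pairwise → linear system) gives (x, y) ≈ (0.0, -69.5).
Distances from that point to each station vs reported:
  STA-01: calculated 120.5 vs reported 120.5 → residual 0.0 km
  STA-02: calculated 57.3 vs reported 57.3 → residual 0.0 km
  STA-03: calculated 132.7 vs reported 132.7 → residual 0.0 km
  STA-04: calculated 116.0 vs reported 87.2 → residual 28.8 km
STA-01, STA-02, STA-03 are mutually consistent (residuals ≈ 0); STA-04 is off by 28.8 km.

STA-04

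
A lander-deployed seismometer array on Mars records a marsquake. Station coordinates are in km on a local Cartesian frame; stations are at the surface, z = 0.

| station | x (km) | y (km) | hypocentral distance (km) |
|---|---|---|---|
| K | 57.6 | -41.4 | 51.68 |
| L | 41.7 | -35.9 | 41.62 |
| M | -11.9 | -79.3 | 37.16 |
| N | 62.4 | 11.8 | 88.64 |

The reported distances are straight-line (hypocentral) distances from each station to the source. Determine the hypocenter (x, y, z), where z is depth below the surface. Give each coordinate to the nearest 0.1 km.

x ≈ 13.0 km, y ≈ -59.3 km, depth ≈ 19.0 km

Each station gives a sphere (x−x_i)² + (y−y_i)² + z² = d_i² (stations at z=0).
Subtracting the K sphere from L and M: z² cancels, leaving linear equations in x and y:
-31.8 x + 11.0 y = -1065.42
-139.0 x − 75.8 y = 2688.34
Solving: x ≈ 12.994, y ≈ -59.293 km (keep extra digits for the depth step; rounded: 13.0, -59.3).
Then from the K sphere: z² = 51.68² − (x − 57.6)² − (y + 41.4)² with x = 12.994, y = -59.293, so z ≈ 18.999 ≈ 19.0 km.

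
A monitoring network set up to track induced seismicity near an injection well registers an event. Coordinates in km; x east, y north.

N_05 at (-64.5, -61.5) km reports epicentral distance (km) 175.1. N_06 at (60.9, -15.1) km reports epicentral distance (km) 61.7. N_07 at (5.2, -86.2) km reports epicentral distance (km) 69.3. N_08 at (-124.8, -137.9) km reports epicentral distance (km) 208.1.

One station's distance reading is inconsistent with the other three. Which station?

Solve using three stations at a time. Using N_06, N_07, N_08 (subtract circle equations pairwise → linear system) gives (x, y) ≈ (73.8, -75.6).
Distances from that point to each station vs reported:
  N_05: calculated 139.0 vs reported 175.1 → residual 36.1 km
  N_06: calculated 61.8 vs reported 61.7 → residual 0.1 km
  N_07: calculated 69.4 vs reported 69.3 → residual 0.1 km
  N_08: calculated 208.1 vs reported 208.1 → residual 0.0 km
N_06, N_07, N_08 are mutually consistent (residuals ≈ 0); N_05 is off by 36.1 km.

N_05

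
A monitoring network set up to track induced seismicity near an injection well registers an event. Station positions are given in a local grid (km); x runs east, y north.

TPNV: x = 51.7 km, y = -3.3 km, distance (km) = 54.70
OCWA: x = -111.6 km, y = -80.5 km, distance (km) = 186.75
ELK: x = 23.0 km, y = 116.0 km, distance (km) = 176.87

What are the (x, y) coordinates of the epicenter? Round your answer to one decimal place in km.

73.2 km east, -53.6 km north

Circle about each station: (x − 51.7)² + (y + 3.3)² = 54.70²; (x + 111.6)² + (y + 80.5)² = 186.75²; (x − 23.0)² + (y − 116.0)² = 176.87².
Subtracting pairs of circle equations eliminates x²+y² and gives linear equations (the radical axes):
-326.6 x − 154.4 y = -15632.44
-57.4 x + 238.6 y = -16989.69
Solving the 2×2 system: x ≈ 73.2, y ≈ -53.6 km.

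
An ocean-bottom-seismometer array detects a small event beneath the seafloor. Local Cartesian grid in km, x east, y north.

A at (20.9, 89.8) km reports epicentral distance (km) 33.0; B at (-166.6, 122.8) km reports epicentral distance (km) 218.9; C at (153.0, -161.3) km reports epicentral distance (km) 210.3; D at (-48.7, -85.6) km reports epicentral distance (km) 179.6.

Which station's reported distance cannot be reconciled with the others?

C

Solve using three stations at a time. Using A, B, D (subtract circle equations pairwise → linear system) gives (x, y) ≈ (45.2, 67.5).
Distances from that point to each station vs reported:
  A: calculated 33.0 vs reported 33.0 → residual 0.0 km
  B: calculated 218.9 vs reported 218.9 → residual 0.0 km
  C: calculated 252.9 vs reported 210.3 → residual 42.6 km
  D: calculated 179.6 vs reported 179.6 → residual 0.0 km
A, B, D are mutually consistent (residuals ≈ 0); C is off by 42.6 km.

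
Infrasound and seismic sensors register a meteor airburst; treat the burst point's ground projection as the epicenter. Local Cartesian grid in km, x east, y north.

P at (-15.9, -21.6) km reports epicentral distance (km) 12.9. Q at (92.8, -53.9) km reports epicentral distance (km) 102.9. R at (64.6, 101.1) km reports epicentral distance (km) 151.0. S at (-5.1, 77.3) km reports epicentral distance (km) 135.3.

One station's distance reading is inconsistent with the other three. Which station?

Solve using three stations at a time. Using P, Q, R (subtract circle equations pairwise → linear system) gives (x, y) ≈ (-7.6, -31.5).
Distances from that point to each station vs reported:
  P: calculated 12.9 vs reported 12.9 → residual 0.0 km
  Q: calculated 102.9 vs reported 102.9 → residual 0.0 km
  R: calculated 151.0 vs reported 151.0 → residual 0.0 km
  S: calculated 108.8 vs reported 135.3 → residual 26.5 km
P, Q, R are mutually consistent (residuals ≈ 0); S is off by 26.5 km.

S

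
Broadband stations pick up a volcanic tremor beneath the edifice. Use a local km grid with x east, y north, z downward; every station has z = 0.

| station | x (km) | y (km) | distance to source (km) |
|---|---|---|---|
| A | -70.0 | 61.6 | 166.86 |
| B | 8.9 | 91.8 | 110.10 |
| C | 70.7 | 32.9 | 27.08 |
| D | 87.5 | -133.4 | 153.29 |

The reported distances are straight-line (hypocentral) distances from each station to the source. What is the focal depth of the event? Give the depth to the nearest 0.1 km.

depth ≈ 11.8 km

Each station gives a sphere (x−x_i)² + (y−y_i)² + z² = d_i² (stations at z=0).
Subtracting the A sphere from B and C: z² cancels, leaving linear equations in x and y:
157.8 x + 60.4 y = 15532.14
281.4 x − 57.4 y = 24495.27
Solving: x ≈ 91.005, y ≈ 19.398 km (keep extra digits for the depth step; rounded: 91.0, 19.4).
Then from the A sphere: z² = 166.86² − (x + 70.0)² − (y − 61.6)² with x = 91.005, y = 19.398, so z ≈ 11.775 ≈ 11.8 km.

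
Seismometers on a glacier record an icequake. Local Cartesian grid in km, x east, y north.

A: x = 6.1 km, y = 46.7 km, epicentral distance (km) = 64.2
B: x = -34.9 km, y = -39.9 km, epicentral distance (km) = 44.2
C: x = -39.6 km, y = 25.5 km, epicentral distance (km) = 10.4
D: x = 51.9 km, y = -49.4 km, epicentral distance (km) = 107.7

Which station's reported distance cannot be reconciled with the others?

Solve using three stations at a time. Using A, B, D (subtract circle equations pairwise → linear system) gives (x, y) ≈ (-41.8, 3.8).
Distances from that point to each station vs reported:
  A: calculated 64.2 vs reported 64.2 → residual 0.0 km
  B: calculated 44.3 vs reported 44.2 → residual 0.1 km
  C: calculated 21.8 vs reported 10.4 → residual 11.4 km
  D: calculated 107.7 vs reported 107.7 → residual 0.0 km
A, B, D are mutually consistent (residuals ≈ 0); C is off by 11.4 km.

C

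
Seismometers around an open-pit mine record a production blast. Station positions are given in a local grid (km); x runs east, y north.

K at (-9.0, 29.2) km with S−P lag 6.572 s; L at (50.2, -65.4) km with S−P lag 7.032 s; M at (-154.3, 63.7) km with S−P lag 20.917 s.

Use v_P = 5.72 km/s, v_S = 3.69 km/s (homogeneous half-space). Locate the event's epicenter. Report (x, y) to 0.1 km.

55.8 km east, 7.5 km north

Distance from S−P lag: d = Δt · v_P v_S / (v_P − v_S) = Δt · (5.72·3.69)/(5.72−3.69) ≈ 10.3974·Δt.
So d_K = 68.33, d_L = 73.11, d_M = 217.48 km.
Circle about each station: (x + 9.0)² + (y − 29.2)² = 68.33²; (x − 50.2)² + (y + 65.4)² = 73.11²; (x + 154.3)² + (y − 63.7)² = 217.48².
Subtracting pairs of circle equations eliminates x²+y² and gives linear equations (the radical axes):
118.4 x − 189.2 y = 5187.48
-290.6 x + 69.0 y = -15696.02
Solving the 2×2 system: x ≈ 55.8, y ≈ 7.5 km.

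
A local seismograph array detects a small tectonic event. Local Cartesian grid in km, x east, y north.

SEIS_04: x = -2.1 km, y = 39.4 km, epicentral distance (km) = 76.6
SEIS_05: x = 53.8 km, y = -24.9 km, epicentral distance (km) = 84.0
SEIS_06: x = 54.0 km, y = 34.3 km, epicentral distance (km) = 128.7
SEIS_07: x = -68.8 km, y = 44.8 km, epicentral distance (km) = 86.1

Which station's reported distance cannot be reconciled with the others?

Solve using three stations at a time. Using SEIS_04, SEIS_05, SEIS_07 (subtract circle equations pairwise → linear system) gives (x, y) ≈ (-29.9, -31.9).
Distances from that point to each station vs reported:
  SEIS_04: calculated 76.5 vs reported 76.6 → residual 0.1 km
  SEIS_05: calculated 84.0 vs reported 84.0 → residual 0.0 km
  SEIS_06: calculated 106.9 vs reported 128.7 → residual 21.8 km
  SEIS_07: calculated 86.1 vs reported 86.1 → residual 0.0 km
SEIS_04, SEIS_05, SEIS_07 are mutually consistent (residuals ≈ 0); SEIS_06 is off by 21.8 km.

SEIS_06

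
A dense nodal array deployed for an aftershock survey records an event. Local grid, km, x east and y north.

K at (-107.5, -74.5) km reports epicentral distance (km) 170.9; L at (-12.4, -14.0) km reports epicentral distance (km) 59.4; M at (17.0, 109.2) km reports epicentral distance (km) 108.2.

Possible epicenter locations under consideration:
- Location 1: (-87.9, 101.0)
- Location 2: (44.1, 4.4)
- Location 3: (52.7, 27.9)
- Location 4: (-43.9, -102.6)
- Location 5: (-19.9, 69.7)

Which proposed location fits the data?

For each candidate, compare |candidate − station| to the reported distance:
Location 1: residuals K 5.7, L 78.2, M 3.0 → max 78.2 km
Location 2: residuals K 0.0, L 0.0, M 0.0 → max 0.0 km
Location 3: residuals K 19.2, L 18.0, M 19.4 → max 19.4 km
Location 4: residuals K 101.4, L 34.6, M 112.2 → max 112.2 km
Location 5: residuals K 2.2, L 24.6, M 54.1 → max 54.1 km
Only Location 2 has all residuals ≈ 0.

Location 2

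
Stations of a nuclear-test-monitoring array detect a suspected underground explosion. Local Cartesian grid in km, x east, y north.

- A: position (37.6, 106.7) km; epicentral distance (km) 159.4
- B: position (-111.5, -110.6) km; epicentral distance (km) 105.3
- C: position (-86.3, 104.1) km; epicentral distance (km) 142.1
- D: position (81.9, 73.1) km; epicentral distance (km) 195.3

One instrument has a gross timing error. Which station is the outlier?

D

Solve using three stations at a time. Using A, B, C (subtract circle equations pairwise → linear system) gives (x, y) ≈ (-42.5, -31.1).
Distances from that point to each station vs reported:
  A: calculated 159.4 vs reported 159.4 → residual 0.0 km
  B: calculated 105.3 vs reported 105.3 → residual 0.0 km
  C: calculated 142.1 vs reported 142.1 → residual 0.0 km
  D: calculated 162.3 vs reported 195.3 → residual 33.0 km
A, B, C are mutually consistent (residuals ≈ 0); D is off by 33.0 km.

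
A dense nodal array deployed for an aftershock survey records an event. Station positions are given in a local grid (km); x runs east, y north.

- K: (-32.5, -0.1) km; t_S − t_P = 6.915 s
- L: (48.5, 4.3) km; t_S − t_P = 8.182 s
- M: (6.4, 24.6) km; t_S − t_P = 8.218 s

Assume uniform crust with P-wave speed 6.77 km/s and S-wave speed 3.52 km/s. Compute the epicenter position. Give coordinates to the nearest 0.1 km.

Distance from S−P lag: d = Δt · v_P v_S / (v_P − v_S) = Δt · (6.77·3.52)/(6.77−3.52) ≈ 7.3324·Δt.
So d_K = 50.70, d_L = 59.99, d_M = 60.26 km.
Circle about each station: (x + 32.5)² + (y + 0.1)² = 50.70²; (x − 48.5)² + (y − 4.3)² = 59.99²; (x − 6.4)² + (y − 24.6)² = 60.26².
Subtracting the K equation from the L and M equations removes the quadratic terms:
162.0 x + 8.8 y = 286.17
77.8 x + 49.4 y = -1470.92
Solving the 2×2 system: x ≈ 3.7, y ≈ -35.6 km.

x ≈ 3.7 km, y ≈ -35.6 km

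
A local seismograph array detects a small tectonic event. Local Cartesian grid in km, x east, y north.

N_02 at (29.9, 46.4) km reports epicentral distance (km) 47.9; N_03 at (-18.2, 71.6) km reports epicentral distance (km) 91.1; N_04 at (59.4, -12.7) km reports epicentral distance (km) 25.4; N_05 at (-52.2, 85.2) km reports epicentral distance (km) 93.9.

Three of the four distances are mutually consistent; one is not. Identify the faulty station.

N_05

Solve using three stations at a time. Using N_02, N_03, N_04 (subtract circle equations pairwise → linear system) gives (x, y) ≈ (36.8, -1.0).
Distances from that point to each station vs reported:
  N_02: calculated 47.9 vs reported 47.9 → residual 0.0 km
  N_03: calculated 91.1 vs reported 91.1 → residual 0.0 km
  N_04: calculated 25.4 vs reported 25.4 → residual 0.0 km
  N_05: calculated 123.9 vs reported 93.9 → residual 30.0 km
N_02, N_03, N_04 are mutually consistent (residuals ≈ 0); N_05 is off by 30.0 km.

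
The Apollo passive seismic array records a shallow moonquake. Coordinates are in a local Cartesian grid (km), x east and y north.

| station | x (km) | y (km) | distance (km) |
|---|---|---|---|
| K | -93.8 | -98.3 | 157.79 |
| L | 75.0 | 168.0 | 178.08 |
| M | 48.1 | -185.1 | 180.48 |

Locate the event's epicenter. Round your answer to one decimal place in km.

(33.6, -5.2)

Circle about each station: (x + 93.8)² + (y + 98.3)² = 157.79²; (x − 75.0)² + (y − 168.0)² = 178.08²; (x − 48.1)² + (y + 185.1)² = 180.48².
Subtracting the K equation from the L and M equations removes the quadratic terms:
337.6 x + 532.6 y = 8572.87
283.8 x − 173.6 y = 10438.94
Solving the 2×2 system: x ≈ 33.6, y ≈ -5.2 km.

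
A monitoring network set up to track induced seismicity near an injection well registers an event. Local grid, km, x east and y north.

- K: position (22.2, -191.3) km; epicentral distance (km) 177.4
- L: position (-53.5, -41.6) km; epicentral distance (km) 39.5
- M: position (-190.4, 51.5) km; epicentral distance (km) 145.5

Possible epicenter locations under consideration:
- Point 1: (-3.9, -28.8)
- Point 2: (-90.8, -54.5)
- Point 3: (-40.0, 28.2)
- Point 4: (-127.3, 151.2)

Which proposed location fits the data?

For each candidate, compare |candidate − station| to the reported distance:
Point 1: residuals K 12.8, L 11.7, M 57.6 → max 57.6 km
Point 2: residuals K 0.0, L 0.0, M 0.0 → max 0.0 km
Point 3: residuals K 50.7, L 31.6, M 6.7 → max 50.7 km
Point 4: residuals K 196.3, L 166.9, M 27.5 → max 196.3 km
Only Point 2 has all residuals ≈ 0.

Point 2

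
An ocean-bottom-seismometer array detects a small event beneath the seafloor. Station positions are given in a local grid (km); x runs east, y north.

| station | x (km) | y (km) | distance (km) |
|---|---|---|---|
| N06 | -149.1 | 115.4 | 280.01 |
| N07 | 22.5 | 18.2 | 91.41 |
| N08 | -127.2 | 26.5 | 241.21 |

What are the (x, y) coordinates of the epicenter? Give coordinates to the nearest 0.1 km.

113.9 km east, 19.3 km north

Circle about each station: (x + 149.1)² + (y − 115.4)² = 280.01²; (x − 22.5)² + (y − 18.2)² = 91.41²; (x + 127.2)² + (y − 26.5)² = 241.21².
Subtracting the N06 equation from the N07 and N08 equations removes the quadratic terms:
343.2 x − 194.4 y = 35339.33
43.8 x − 177.8 y = 1557.46
Solving the 2×2 system: x ≈ 113.9, y ≈ 19.3 km.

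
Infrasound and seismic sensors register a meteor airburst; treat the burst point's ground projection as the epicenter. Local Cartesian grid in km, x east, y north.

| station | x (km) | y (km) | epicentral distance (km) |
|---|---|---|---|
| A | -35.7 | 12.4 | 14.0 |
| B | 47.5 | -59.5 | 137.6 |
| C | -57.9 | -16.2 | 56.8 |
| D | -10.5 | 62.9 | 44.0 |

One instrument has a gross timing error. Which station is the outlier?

A

Solve using three stations at a time. Using B, C, D (subtract circle equations pairwise → linear system) gives (x, y) ≈ (-47.9, 39.7).
Distances from that point to each station vs reported:
  A: calculated 29.9 vs reported 14.0 → residual 15.9 km
  B: calculated 137.6 vs reported 137.6 → residual 0.0 km
  C: calculated 56.8 vs reported 56.8 → residual 0.0 km
  D: calculated 44.0 vs reported 44.0 → residual 0.0 km
B, C, D are mutually consistent (residuals ≈ 0); A is off by 15.9 km.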